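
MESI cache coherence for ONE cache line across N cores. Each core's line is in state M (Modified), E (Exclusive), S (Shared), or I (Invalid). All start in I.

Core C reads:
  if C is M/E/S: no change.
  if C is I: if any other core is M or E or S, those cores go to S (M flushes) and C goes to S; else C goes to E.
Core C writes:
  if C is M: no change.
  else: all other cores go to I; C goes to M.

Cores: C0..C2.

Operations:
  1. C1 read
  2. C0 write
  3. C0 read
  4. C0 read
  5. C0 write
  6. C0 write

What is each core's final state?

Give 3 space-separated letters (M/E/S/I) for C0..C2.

Answer: M I I

Derivation:
Op 1: C1 read [C1 read from I: no other sharers -> C1=E (exclusive)] -> [I,E,I]
Op 2: C0 write [C0 write: invalidate ['C1=E'] -> C0=M] -> [M,I,I]
Op 3: C0 read [C0 read: already in M, no change] -> [M,I,I]
Op 4: C0 read [C0 read: already in M, no change] -> [M,I,I]
Op 5: C0 write [C0 write: already M (modified), no change] -> [M,I,I]
Op 6: C0 write [C0 write: already M (modified), no change] -> [M,I,I]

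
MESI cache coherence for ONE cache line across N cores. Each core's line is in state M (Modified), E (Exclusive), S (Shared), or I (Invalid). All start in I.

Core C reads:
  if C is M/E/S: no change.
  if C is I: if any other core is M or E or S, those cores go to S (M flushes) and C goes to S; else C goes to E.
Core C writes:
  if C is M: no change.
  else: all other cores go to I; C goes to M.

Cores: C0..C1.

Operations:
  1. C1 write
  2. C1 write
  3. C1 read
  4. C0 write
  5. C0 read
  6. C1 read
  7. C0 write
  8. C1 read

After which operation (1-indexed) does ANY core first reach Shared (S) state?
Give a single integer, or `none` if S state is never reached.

Op 1: C1 write [C1 write: invalidate none -> C1=M] -> [I,M]
Op 2: C1 write [C1 write: already M (modified), no change] -> [I,M]
Op 3: C1 read [C1 read: already in M, no change] -> [I,M]
Op 4: C0 write [C0 write: invalidate ['C1=M'] -> C0=M] -> [M,I]
Op 5: C0 read [C0 read: already in M, no change] -> [M,I]
Op 6: C1 read [C1 read from I: others=['C0=M'] -> C1=S, others downsized to S] -> [S,S]
  -> First S state at op 6; remaining ops need not be traced.

Answer: 6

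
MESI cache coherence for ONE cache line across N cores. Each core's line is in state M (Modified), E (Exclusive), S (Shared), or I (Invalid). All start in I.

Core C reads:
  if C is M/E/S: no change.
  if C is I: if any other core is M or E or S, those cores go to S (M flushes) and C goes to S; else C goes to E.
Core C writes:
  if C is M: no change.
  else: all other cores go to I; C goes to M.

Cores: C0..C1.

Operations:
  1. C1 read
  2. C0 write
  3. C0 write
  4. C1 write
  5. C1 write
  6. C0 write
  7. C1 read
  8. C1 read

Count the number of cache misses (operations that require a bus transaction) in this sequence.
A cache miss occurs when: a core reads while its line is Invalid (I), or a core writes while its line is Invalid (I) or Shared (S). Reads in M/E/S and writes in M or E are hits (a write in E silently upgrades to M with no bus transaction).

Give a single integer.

Op 1: C1 read [C1 read from I: no other sharers -> C1=E (exclusive)] -> [I,E] [MISS #1: read from I]
Op 2: C0 write [C0 write: invalidate ['C1=E'] -> C0=M] -> [M,I] [MISS #2: write from I]
Op 3: C0 write [C0 write: already M (modified), no change] -> [M,I] [hit: write from M]
Op 4: C1 write [C1 write: invalidate ['C0=M'] -> C1=M] -> [I,M] [MISS #3: write from I]
Op 5: C1 write [C1 write: already M (modified), no change] -> [I,M] [hit: write from M]
Op 6: C0 write [C0 write: invalidate ['C1=M'] -> C0=M] -> [M,I] [MISS #4: write from I]
Op 7: C1 read [C1 read from I: others=['C0=M'] -> C1=S, others downsized to S] -> [S,S] [MISS #5: read from I]
Op 8: C1 read [C1 read: already in S, no change] -> [S,S] [hit: read from S]

Answer: 5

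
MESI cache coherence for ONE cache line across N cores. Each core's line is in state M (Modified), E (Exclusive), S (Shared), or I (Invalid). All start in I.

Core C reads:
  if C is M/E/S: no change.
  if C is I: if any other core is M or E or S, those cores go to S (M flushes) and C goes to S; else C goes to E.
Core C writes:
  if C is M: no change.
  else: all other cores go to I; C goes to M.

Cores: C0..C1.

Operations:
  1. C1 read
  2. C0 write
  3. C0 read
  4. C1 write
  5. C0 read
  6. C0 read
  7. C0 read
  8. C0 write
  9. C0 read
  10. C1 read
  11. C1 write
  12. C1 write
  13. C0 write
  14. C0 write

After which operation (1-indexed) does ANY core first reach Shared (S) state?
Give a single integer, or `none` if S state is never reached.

Answer: 5

Derivation:
Op 1: C1 read [C1 read from I: no other sharers -> C1=E (exclusive)] -> [I,E]
Op 2: C0 write [C0 write: invalidate ['C1=E'] -> C0=M] -> [M,I]
Op 3: C0 read [C0 read: already in M, no change] -> [M,I]
Op 4: C1 write [C1 write: invalidate ['C0=M'] -> C1=M] -> [I,M]
Op 5: C0 read [C0 read from I: others=['C1=M'] -> C0=S, others downsized to S] -> [S,S]
  -> First S state at op 5; remaining ops need not be traced.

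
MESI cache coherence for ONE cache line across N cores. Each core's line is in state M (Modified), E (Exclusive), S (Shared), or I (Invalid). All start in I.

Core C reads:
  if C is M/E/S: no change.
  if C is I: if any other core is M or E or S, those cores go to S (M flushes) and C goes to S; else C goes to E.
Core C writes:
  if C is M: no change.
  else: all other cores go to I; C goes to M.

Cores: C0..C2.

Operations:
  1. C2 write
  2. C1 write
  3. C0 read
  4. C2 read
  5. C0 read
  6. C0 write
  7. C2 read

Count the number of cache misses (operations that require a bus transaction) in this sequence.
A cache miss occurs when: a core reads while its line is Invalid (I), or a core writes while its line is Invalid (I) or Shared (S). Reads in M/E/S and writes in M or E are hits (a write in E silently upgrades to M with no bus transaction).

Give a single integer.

Answer: 6

Derivation:
Op 1: C2 write [C2 write: invalidate none -> C2=M] -> [I,I,M] [MISS #1: write from I]
Op 2: C1 write [C1 write: invalidate ['C2=M'] -> C1=M] -> [I,M,I] [MISS #2: write from I]
Op 3: C0 read [C0 read from I: others=['C1=M'] -> C0=S, others downsized to S] -> [S,S,I] [MISS #3: read from I]
Op 4: C2 read [C2 read from I: others=['C0=S', 'C1=S'] -> C2=S, others downsized to S] -> [S,S,S] [MISS #4: read from I]
Op 5: C0 read [C0 read: already in S, no change] -> [S,S,S] [hit: read from S]
Op 6: C0 write [C0 write: invalidate ['C1=S', 'C2=S'] -> C0=M] -> [M,I,I] [MISS #5: write from S]
Op 7: C2 read [C2 read from I: others=['C0=M'] -> C2=S, others downsized to S] -> [S,I,S] [MISS #6: read from I]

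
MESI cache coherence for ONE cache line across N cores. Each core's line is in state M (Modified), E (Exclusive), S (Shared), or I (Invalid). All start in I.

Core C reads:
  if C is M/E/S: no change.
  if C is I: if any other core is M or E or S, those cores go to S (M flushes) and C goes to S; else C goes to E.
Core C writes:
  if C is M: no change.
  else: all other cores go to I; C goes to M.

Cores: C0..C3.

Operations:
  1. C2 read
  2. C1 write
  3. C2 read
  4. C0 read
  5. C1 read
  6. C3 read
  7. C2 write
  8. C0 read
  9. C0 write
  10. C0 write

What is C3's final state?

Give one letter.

Op 1: C2 read [C2 read from I: no other sharers -> C2=E (exclusive)] -> [I,I,E,I]
Op 2: C1 write [C1 write: invalidate ['C2=E'] -> C1=M] -> [I,M,I,I]
Op 3: C2 read [C2 read from I: others=['C1=M'] -> C2=S, others downsized to S] -> [I,S,S,I]
Op 4: C0 read [C0 read from I: others=['C1=S', 'C2=S'] -> C0=S, others downsized to S] -> [S,S,S,I]
Op 5: C1 read [C1 read: already in S, no change] -> [S,S,S,I]
Op 6: C3 read [C3 read from I: others=['C0=S', 'C1=S', 'C2=S'] -> C3=S, others downsized to S] -> [S,S,S,S]
Op 7: C2 write [C2 write: invalidate ['C0=S', 'C1=S', 'C3=S'] -> C2=M] -> [I,I,M,I]
Op 8: C0 read [C0 read from I: others=['C2=M'] -> C0=S, others downsized to S] -> [S,I,S,I]
Op 9: C0 write [C0 write: invalidate ['C2=S'] -> C0=M] -> [M,I,I,I]
Op 10: C0 write [C0 write: already M (modified), no change] -> [M,I,I,I]

Answer: I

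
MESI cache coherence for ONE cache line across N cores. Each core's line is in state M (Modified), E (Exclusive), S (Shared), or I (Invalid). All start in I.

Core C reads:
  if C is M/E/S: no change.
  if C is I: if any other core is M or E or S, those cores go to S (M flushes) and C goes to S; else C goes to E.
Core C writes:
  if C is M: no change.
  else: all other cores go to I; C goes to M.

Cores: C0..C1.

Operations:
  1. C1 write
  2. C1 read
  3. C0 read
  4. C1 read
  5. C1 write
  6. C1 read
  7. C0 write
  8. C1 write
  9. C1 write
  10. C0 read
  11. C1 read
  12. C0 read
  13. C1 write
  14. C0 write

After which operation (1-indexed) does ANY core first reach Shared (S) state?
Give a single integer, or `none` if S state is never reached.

Op 1: C1 write [C1 write: invalidate none -> C1=M] -> [I,M]
Op 2: C1 read [C1 read: already in M, no change] -> [I,M]
Op 3: C0 read [C0 read from I: others=['C1=M'] -> C0=S, others downsized to S] -> [S,S]
  -> First S state at op 3; remaining ops need not be traced.

Answer: 3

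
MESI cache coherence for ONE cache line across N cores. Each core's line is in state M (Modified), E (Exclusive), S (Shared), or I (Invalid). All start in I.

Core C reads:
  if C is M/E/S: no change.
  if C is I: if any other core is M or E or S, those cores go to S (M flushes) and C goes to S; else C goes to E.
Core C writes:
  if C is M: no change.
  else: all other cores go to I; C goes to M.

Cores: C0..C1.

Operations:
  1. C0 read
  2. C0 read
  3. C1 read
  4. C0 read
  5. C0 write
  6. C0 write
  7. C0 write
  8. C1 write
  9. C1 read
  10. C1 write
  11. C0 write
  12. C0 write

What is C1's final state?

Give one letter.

Answer: I

Derivation:
Op 1: C0 read [C0 read from I: no other sharers -> C0=E (exclusive)] -> [E,I]
Op 2: C0 read [C0 read: already in E, no change] -> [E,I]
Op 3: C1 read [C1 read from I: others=['C0=E'] -> C1=S, others downsized to S] -> [S,S]
Op 4: C0 read [C0 read: already in S, no change] -> [S,S]
Op 5: C0 write [C0 write: invalidate ['C1=S'] -> C0=M] -> [M,I]
Op 6: C0 write [C0 write: already M (modified), no change] -> [M,I]
Op 7: C0 write [C0 write: already M (modified), no change] -> [M,I]
Op 8: C1 write [C1 write: invalidate ['C0=M'] -> C1=M] -> [I,M]
Op 9: C1 read [C1 read: already in M, no change] -> [I,M]
Op 10: C1 write [C1 write: already M (modified), no change] -> [I,M]
Op 11: C0 write [C0 write: invalidate ['C1=M'] -> C0=M] -> [M,I]
Op 12: C0 write [C0 write: already M (modified), no change] -> [M,I]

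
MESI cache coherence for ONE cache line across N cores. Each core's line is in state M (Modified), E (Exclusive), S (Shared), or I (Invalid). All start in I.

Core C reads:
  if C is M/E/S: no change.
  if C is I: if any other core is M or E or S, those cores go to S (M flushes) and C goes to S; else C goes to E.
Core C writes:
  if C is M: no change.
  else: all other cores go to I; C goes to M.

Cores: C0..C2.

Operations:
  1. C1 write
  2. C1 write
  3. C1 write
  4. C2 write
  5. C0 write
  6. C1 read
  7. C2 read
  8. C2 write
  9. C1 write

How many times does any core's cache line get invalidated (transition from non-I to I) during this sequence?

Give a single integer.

Answer: 5

Derivation:
Op 1: C1 write [C1 write: invalidate none -> C1=M] -> [I,M,I] (invalidations this op: 0; running total: 0)
Op 2: C1 write [C1 write: already M (modified), no change] -> [I,M,I] (invalidations this op: 0; running total: 0)
Op 3: C1 write [C1 write: already M (modified), no change] -> [I,M,I] (invalidations this op: 0; running total: 0)
Op 4: C2 write [C2 write: invalidate ['C1=M'] -> C2=M] -> [I,I,M] (invalidations this op: 1; running total: 1)
Op 5: C0 write [C0 write: invalidate ['C2=M'] -> C0=M] -> [M,I,I] (invalidations this op: 1; running total: 2)
Op 6: C1 read [C1 read from I: others=['C0=M'] -> C1=S, others downsized to S] -> [S,S,I] (invalidations this op: 0; running total: 2)
Op 7: C2 read [C2 read from I: others=['C0=S', 'C1=S'] -> C2=S, others downsized to S] -> [S,S,S] (invalidations this op: 0; running total: 2)
Op 8: C2 write [C2 write: invalidate ['C0=S', 'C1=S'] -> C2=M] -> [I,I,M] (invalidations this op: 2; running total: 4)
Op 9: C1 write [C1 write: invalidate ['C2=M'] -> C1=M] -> [I,M,I] (invalidations this op: 1; running total: 5)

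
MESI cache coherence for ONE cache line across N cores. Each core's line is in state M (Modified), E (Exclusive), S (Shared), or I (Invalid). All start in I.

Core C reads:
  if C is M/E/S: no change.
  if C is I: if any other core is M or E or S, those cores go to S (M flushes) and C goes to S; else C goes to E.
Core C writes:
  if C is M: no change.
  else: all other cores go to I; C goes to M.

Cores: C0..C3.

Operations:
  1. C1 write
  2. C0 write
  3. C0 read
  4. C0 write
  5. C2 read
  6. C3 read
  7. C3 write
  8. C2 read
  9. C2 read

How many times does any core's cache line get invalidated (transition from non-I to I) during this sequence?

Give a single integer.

Op 1: C1 write [C1 write: invalidate none -> C1=M] -> [I,M,I,I] (invalidations this op: 0; running total: 0)
Op 2: C0 write [C0 write: invalidate ['C1=M'] -> C0=M] -> [M,I,I,I] (invalidations this op: 1; running total: 1)
Op 3: C0 read [C0 read: already in M, no change] -> [M,I,I,I] (invalidations this op: 0; running total: 1)
Op 4: C0 write [C0 write: already M (modified), no change] -> [M,I,I,I] (invalidations this op: 0; running total: 1)
Op 5: C2 read [C2 read from I: others=['C0=M'] -> C2=S, others downsized to S] -> [S,I,S,I] (invalidations this op: 0; running total: 1)
Op 6: C3 read [C3 read from I: others=['C0=S', 'C2=S'] -> C3=S, others downsized to S] -> [S,I,S,S] (invalidations this op: 0; running total: 1)
Op 7: C3 write [C3 write: invalidate ['C0=S', 'C2=S'] -> C3=M] -> [I,I,I,M] (invalidations this op: 2; running total: 3)
Op 8: C2 read [C2 read from I: others=['C3=M'] -> C2=S, others downsized to S] -> [I,I,S,S] (invalidations this op: 0; running total: 3)
Op 9: C2 read [C2 read: already in S, no change] -> [I,I,S,S] (invalidations this op: 0; running total: 3)

Answer: 3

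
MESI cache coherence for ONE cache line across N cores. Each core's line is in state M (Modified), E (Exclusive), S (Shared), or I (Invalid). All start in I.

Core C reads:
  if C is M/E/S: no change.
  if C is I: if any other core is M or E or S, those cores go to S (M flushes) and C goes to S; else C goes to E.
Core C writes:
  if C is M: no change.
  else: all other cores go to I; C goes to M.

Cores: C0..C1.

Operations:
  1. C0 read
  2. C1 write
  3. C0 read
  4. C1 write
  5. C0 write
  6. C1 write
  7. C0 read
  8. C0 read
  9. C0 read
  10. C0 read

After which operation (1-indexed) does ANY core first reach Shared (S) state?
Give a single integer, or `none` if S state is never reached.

Answer: 3

Derivation:
Op 1: C0 read [C0 read from I: no other sharers -> C0=E (exclusive)] -> [E,I]
Op 2: C1 write [C1 write: invalidate ['C0=E'] -> C1=M] -> [I,M]
Op 3: C0 read [C0 read from I: others=['C1=M'] -> C0=S, others downsized to S] -> [S,S]
  -> First S state at op 3; remaining ops need not be traced.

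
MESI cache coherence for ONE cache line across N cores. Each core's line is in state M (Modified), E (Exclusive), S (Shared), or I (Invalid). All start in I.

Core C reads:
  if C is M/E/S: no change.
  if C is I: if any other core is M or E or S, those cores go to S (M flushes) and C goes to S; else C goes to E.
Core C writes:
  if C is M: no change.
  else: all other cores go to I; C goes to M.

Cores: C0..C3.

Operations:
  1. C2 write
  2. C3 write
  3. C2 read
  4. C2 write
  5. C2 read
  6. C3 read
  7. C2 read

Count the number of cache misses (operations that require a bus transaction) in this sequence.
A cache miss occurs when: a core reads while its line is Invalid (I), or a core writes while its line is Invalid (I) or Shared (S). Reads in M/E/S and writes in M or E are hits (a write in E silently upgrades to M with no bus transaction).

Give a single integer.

Answer: 5

Derivation:
Op 1: C2 write [C2 write: invalidate none -> C2=M] -> [I,I,M,I] [MISS #1: write from I]
Op 2: C3 write [C3 write: invalidate ['C2=M'] -> C3=M] -> [I,I,I,M] [MISS #2: write from I]
Op 3: C2 read [C2 read from I: others=['C3=M'] -> C2=S, others downsized to S] -> [I,I,S,S] [MISS #3: read from I]
Op 4: C2 write [C2 write: invalidate ['C3=S'] -> C2=M] -> [I,I,M,I] [MISS #4: write from S]
Op 5: C2 read [C2 read: already in M, no change] -> [I,I,M,I] [hit: read from M]
Op 6: C3 read [C3 read from I: others=['C2=M'] -> C3=S, others downsized to S] -> [I,I,S,S] [MISS #5: read from I]
Op 7: C2 read [C2 read: already in S, no change] -> [I,I,S,S] [hit: read from S]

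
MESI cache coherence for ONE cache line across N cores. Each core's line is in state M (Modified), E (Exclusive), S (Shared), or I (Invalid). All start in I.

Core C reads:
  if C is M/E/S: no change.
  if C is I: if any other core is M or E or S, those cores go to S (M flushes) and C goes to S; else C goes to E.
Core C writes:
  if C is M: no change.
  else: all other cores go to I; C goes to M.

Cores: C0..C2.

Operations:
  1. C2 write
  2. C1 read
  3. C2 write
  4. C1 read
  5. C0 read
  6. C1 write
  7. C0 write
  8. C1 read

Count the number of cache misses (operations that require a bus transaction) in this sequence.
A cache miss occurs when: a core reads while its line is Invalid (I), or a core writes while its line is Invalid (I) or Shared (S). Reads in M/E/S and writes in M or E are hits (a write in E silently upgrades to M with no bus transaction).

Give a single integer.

Op 1: C2 write [C2 write: invalidate none -> C2=M] -> [I,I,M] [MISS #1: write from I]
Op 2: C1 read [C1 read from I: others=['C2=M'] -> C1=S, others downsized to S] -> [I,S,S] [MISS #2: read from I]
Op 3: C2 write [C2 write: invalidate ['C1=S'] -> C2=M] -> [I,I,M] [MISS #3: write from S]
Op 4: C1 read [C1 read from I: others=['C2=M'] -> C1=S, others downsized to S] -> [I,S,S] [MISS #4: read from I]
Op 5: C0 read [C0 read from I: others=['C1=S', 'C2=S'] -> C0=S, others downsized to S] -> [S,S,S] [MISS #5: read from I]
Op 6: C1 write [C1 write: invalidate ['C0=S', 'C2=S'] -> C1=M] -> [I,M,I] [MISS #6: write from S]
Op 7: C0 write [C0 write: invalidate ['C1=M'] -> C0=M] -> [M,I,I] [MISS #7: write from I]
Op 8: C1 read [C1 read from I: others=['C0=M'] -> C1=S, others downsized to S] -> [S,S,I] [MISS #8: read from I]

Answer: 8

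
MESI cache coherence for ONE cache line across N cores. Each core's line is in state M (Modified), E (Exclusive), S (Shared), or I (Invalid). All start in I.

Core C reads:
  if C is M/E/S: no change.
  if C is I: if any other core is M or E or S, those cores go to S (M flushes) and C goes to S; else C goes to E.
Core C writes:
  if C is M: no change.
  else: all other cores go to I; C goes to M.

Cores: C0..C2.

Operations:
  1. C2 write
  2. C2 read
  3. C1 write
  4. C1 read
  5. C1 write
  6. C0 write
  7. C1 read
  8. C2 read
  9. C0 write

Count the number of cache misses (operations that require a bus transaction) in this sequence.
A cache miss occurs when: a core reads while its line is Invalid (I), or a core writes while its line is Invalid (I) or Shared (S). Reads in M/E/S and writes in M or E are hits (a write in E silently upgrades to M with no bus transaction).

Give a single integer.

Op 1: C2 write [C2 write: invalidate none -> C2=M] -> [I,I,M] [MISS #1: write from I]
Op 2: C2 read [C2 read: already in M, no change] -> [I,I,M] [hit: read from M]
Op 3: C1 write [C1 write: invalidate ['C2=M'] -> C1=M] -> [I,M,I] [MISS #2: write from I]
Op 4: C1 read [C1 read: already in M, no change] -> [I,M,I] [hit: read from M]
Op 5: C1 write [C1 write: already M (modified), no change] -> [I,M,I] [hit: write from M]
Op 6: C0 write [C0 write: invalidate ['C1=M'] -> C0=M] -> [M,I,I] [MISS #3: write from I]
Op 7: C1 read [C1 read from I: others=['C0=M'] -> C1=S, others downsized to S] -> [S,S,I] [MISS #4: read from I]
Op 8: C2 read [C2 read from I: others=['C0=S', 'C1=S'] -> C2=S, others downsized to S] -> [S,S,S] [MISS #5: read from I]
Op 9: C0 write [C0 write: invalidate ['C1=S', 'C2=S'] -> C0=M] -> [M,I,I] [MISS #6: write from S]

Answer: 6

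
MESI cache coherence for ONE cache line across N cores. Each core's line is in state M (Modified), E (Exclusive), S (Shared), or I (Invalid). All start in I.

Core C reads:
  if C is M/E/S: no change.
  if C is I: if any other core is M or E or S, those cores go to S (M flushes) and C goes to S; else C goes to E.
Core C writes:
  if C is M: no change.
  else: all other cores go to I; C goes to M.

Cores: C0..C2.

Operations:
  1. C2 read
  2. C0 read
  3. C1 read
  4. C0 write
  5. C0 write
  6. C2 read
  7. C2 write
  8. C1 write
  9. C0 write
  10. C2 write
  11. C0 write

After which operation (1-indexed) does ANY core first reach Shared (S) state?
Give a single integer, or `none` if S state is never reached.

Answer: 2

Derivation:
Op 1: C2 read [C2 read from I: no other sharers -> C2=E (exclusive)] -> [I,I,E]
Op 2: C0 read [C0 read from I: others=['C2=E'] -> C0=S, others downsized to S] -> [S,I,S]
  -> First S state at op 2; remaining ops need not be traced.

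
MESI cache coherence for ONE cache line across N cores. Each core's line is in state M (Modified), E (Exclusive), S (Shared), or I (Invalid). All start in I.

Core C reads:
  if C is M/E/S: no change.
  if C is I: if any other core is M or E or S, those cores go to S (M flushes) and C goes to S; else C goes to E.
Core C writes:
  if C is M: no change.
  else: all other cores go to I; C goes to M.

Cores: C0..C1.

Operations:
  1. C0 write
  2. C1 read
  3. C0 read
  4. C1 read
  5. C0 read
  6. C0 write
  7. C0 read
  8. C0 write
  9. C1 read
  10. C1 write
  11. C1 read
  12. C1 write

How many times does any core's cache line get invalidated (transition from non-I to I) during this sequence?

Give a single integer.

Answer: 2

Derivation:
Op 1: C0 write [C0 write: invalidate none -> C0=M] -> [M,I] (invalidations this op: 0; running total: 0)
Op 2: C1 read [C1 read from I: others=['C0=M'] -> C1=S, others downsized to S] -> [S,S] (invalidations this op: 0; running total: 0)
Op 3: C0 read [C0 read: already in S, no change] -> [S,S] (invalidations this op: 0; running total: 0)
Op 4: C1 read [C1 read: already in S, no change] -> [S,S] (invalidations this op: 0; running total: 0)
Op 5: C0 read [C0 read: already in S, no change] -> [S,S] (invalidations this op: 0; running total: 0)
Op 6: C0 write [C0 write: invalidate ['C1=S'] -> C0=M] -> [M,I] (invalidations this op: 1; running total: 1)
Op 7: C0 read [C0 read: already in M, no change] -> [M,I] (invalidations this op: 0; running total: 1)
Op 8: C0 write [C0 write: already M (modified), no change] -> [M,I] (invalidations this op: 0; running total: 1)
Op 9: C1 read [C1 read from I: others=['C0=M'] -> C1=S, others downsized to S] -> [S,S] (invalidations this op: 0; running total: 1)
Op 10: C1 write [C1 write: invalidate ['C0=S'] -> C1=M] -> [I,M] (invalidations this op: 1; running total: 2)
Op 11: C1 read [C1 read: already in M, no change] -> [I,M] (invalidations this op: 0; running total: 2)
Op 12: C1 write [C1 write: already M (modified), no change] -> [I,M] (invalidations this op: 0; running total: 2)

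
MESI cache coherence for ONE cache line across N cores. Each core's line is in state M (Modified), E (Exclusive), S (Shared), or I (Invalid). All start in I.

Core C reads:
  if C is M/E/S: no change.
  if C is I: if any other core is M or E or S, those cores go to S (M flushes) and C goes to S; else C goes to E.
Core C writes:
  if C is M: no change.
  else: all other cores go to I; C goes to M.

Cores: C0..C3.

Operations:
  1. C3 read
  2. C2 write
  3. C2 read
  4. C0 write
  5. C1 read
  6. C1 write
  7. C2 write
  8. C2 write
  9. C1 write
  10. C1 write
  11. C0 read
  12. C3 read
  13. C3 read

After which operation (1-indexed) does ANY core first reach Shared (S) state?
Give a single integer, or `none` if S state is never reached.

Answer: 5

Derivation:
Op 1: C3 read [C3 read from I: no other sharers -> C3=E (exclusive)] -> [I,I,I,E]
Op 2: C2 write [C2 write: invalidate ['C3=E'] -> C2=M] -> [I,I,M,I]
Op 3: C2 read [C2 read: already in M, no change] -> [I,I,M,I]
Op 4: C0 write [C0 write: invalidate ['C2=M'] -> C0=M] -> [M,I,I,I]
Op 5: C1 read [C1 read from I: others=['C0=M'] -> C1=S, others downsized to S] -> [S,S,I,I]
  -> First S state at op 5; remaining ops need not be traced.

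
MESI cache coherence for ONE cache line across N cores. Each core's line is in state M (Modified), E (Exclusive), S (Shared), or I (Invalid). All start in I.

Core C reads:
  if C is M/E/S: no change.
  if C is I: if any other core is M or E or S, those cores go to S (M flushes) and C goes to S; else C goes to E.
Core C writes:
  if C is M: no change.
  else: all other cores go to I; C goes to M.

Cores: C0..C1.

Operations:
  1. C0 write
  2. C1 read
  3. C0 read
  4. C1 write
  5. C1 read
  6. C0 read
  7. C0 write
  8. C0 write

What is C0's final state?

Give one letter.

Op 1: C0 write [C0 write: invalidate none -> C0=M] -> [M,I]
Op 2: C1 read [C1 read from I: others=['C0=M'] -> C1=S, others downsized to S] -> [S,S]
Op 3: C0 read [C0 read: already in S, no change] -> [S,S]
Op 4: C1 write [C1 write: invalidate ['C0=S'] -> C1=M] -> [I,M]
Op 5: C1 read [C1 read: already in M, no change] -> [I,M]
Op 6: C0 read [C0 read from I: others=['C1=M'] -> C0=S, others downsized to S] -> [S,S]
Op 7: C0 write [C0 write: invalidate ['C1=S'] -> C0=M] -> [M,I]
Op 8: C0 write [C0 write: already M (modified), no change] -> [M,I]

Answer: M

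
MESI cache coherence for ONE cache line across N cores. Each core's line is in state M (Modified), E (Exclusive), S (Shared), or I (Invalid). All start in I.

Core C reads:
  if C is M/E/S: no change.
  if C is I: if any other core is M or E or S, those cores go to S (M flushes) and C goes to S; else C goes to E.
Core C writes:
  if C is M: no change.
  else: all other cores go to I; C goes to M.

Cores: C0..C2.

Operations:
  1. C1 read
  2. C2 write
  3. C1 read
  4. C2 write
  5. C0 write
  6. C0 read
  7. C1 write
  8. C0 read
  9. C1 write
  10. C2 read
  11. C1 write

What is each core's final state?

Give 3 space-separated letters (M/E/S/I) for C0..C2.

Answer: I M I

Derivation:
Op 1: C1 read [C1 read from I: no other sharers -> C1=E (exclusive)] -> [I,E,I]
Op 2: C2 write [C2 write: invalidate ['C1=E'] -> C2=M] -> [I,I,M]
Op 3: C1 read [C1 read from I: others=['C2=M'] -> C1=S, others downsized to S] -> [I,S,S]
Op 4: C2 write [C2 write: invalidate ['C1=S'] -> C2=M] -> [I,I,M]
Op 5: C0 write [C0 write: invalidate ['C2=M'] -> C0=M] -> [M,I,I]
Op 6: C0 read [C0 read: already in M, no change] -> [M,I,I]
Op 7: C1 write [C1 write: invalidate ['C0=M'] -> C1=M] -> [I,M,I]
Op 8: C0 read [C0 read from I: others=['C1=M'] -> C0=S, others downsized to S] -> [S,S,I]
Op 9: C1 write [C1 write: invalidate ['C0=S'] -> C1=M] -> [I,M,I]
Op 10: C2 read [C2 read from I: others=['C1=M'] -> C2=S, others downsized to S] -> [I,S,S]
Op 11: C1 write [C1 write: invalidate ['C2=S'] -> C1=M] -> [I,M,I]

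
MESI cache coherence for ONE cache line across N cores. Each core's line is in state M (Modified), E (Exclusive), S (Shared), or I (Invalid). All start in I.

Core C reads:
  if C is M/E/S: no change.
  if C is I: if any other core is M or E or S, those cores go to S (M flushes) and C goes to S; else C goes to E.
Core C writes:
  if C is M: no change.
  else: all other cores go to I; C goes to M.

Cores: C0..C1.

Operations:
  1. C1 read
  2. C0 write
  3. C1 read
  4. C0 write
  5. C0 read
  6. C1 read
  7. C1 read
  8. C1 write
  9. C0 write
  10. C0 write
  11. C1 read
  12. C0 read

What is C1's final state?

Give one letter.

Op 1: C1 read [C1 read from I: no other sharers -> C1=E (exclusive)] -> [I,E]
Op 2: C0 write [C0 write: invalidate ['C1=E'] -> C0=M] -> [M,I]
Op 3: C1 read [C1 read from I: others=['C0=M'] -> C1=S, others downsized to S] -> [S,S]
Op 4: C0 write [C0 write: invalidate ['C1=S'] -> C0=M] -> [M,I]
Op 5: C0 read [C0 read: already in M, no change] -> [M,I]
Op 6: C1 read [C1 read from I: others=['C0=M'] -> C1=S, others downsized to S] -> [S,S]
Op 7: C1 read [C1 read: already in S, no change] -> [S,S]
Op 8: C1 write [C1 write: invalidate ['C0=S'] -> C1=M] -> [I,M]
Op 9: C0 write [C0 write: invalidate ['C1=M'] -> C0=M] -> [M,I]
Op 10: C0 write [C0 write: already M (modified), no change] -> [M,I]
Op 11: C1 read [C1 read from I: others=['C0=M'] -> C1=S, others downsized to S] -> [S,S]
Op 12: C0 read [C0 read: already in S, no change] -> [S,S]

Answer: S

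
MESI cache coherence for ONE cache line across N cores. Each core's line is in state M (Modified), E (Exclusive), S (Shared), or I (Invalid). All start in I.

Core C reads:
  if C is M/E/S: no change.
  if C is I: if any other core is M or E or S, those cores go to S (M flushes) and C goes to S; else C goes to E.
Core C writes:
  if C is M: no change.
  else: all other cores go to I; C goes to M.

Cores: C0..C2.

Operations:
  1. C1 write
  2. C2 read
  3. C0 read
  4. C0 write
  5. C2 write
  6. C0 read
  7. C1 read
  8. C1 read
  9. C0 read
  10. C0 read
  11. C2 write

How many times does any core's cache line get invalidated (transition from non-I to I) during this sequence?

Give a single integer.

Answer: 5

Derivation:
Op 1: C1 write [C1 write: invalidate none -> C1=M] -> [I,M,I] (invalidations this op: 0; running total: 0)
Op 2: C2 read [C2 read from I: others=['C1=M'] -> C2=S, others downsized to S] -> [I,S,S] (invalidations this op: 0; running total: 0)
Op 3: C0 read [C0 read from I: others=['C1=S', 'C2=S'] -> C0=S, others downsized to S] -> [S,S,S] (invalidations this op: 0; running total: 0)
Op 4: C0 write [C0 write: invalidate ['C1=S', 'C2=S'] -> C0=M] -> [M,I,I] (invalidations this op: 2; running total: 2)
Op 5: C2 write [C2 write: invalidate ['C0=M'] -> C2=M] -> [I,I,M] (invalidations this op: 1; running total: 3)
Op 6: C0 read [C0 read from I: others=['C2=M'] -> C0=S, others downsized to S] -> [S,I,S] (invalidations this op: 0; running total: 3)
Op 7: C1 read [C1 read from I: others=['C0=S', 'C2=S'] -> C1=S, others downsized to S] -> [S,S,S] (invalidations this op: 0; running total: 3)
Op 8: C1 read [C1 read: already in S, no change] -> [S,S,S] (invalidations this op: 0; running total: 3)
Op 9: C0 read [C0 read: already in S, no change] -> [S,S,S] (invalidations this op: 0; running total: 3)
Op 10: C0 read [C0 read: already in S, no change] -> [S,S,S] (invalidations this op: 0; running total: 3)
Op 11: C2 write [C2 write: invalidate ['C0=S', 'C1=S'] -> C2=M] -> [I,I,M] (invalidations this op: 2; running total: 5)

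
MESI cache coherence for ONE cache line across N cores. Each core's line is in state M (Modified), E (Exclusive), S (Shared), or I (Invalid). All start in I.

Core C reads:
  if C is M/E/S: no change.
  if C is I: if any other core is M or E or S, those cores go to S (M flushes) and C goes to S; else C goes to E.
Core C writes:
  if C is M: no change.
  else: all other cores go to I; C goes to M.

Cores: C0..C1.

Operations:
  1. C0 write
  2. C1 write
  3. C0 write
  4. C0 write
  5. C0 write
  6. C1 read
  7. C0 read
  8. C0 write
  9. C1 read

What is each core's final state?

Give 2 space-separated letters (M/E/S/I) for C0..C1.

Op 1: C0 write [C0 write: invalidate none -> C0=M] -> [M,I]
Op 2: C1 write [C1 write: invalidate ['C0=M'] -> C1=M] -> [I,M]
Op 3: C0 write [C0 write: invalidate ['C1=M'] -> C0=M] -> [M,I]
Op 4: C0 write [C0 write: already M (modified), no change] -> [M,I]
Op 5: C0 write [C0 write: already M (modified), no change] -> [M,I]
Op 6: C1 read [C1 read from I: others=['C0=M'] -> C1=S, others downsized to S] -> [S,S]
Op 7: C0 read [C0 read: already in S, no change] -> [S,S]
Op 8: C0 write [C0 write: invalidate ['C1=S'] -> C0=M] -> [M,I]
Op 9: C1 read [C1 read from I: others=['C0=M'] -> C1=S, others downsized to S] -> [S,S]

Answer: S S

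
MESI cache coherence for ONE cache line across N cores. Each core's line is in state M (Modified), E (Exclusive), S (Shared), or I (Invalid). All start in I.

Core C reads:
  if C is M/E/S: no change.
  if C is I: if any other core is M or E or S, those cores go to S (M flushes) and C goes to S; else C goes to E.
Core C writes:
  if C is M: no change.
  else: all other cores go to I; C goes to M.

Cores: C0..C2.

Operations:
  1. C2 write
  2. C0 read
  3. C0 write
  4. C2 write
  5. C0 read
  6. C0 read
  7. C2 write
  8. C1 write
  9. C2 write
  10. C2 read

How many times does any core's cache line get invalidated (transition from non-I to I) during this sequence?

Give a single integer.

Answer: 5

Derivation:
Op 1: C2 write [C2 write: invalidate none -> C2=M] -> [I,I,M] (invalidations this op: 0; running total: 0)
Op 2: C0 read [C0 read from I: others=['C2=M'] -> C0=S, others downsized to S] -> [S,I,S] (invalidations this op: 0; running total: 0)
Op 3: C0 write [C0 write: invalidate ['C2=S'] -> C0=M] -> [M,I,I] (invalidations this op: 1; running total: 1)
Op 4: C2 write [C2 write: invalidate ['C0=M'] -> C2=M] -> [I,I,M] (invalidations this op: 1; running total: 2)
Op 5: C0 read [C0 read from I: others=['C2=M'] -> C0=S, others downsized to S] -> [S,I,S] (invalidations this op: 0; running total: 2)
Op 6: C0 read [C0 read: already in S, no change] -> [S,I,S] (invalidations this op: 0; running total: 2)
Op 7: C2 write [C2 write: invalidate ['C0=S'] -> C2=M] -> [I,I,M] (invalidations this op: 1; running total: 3)
Op 8: C1 write [C1 write: invalidate ['C2=M'] -> C1=M] -> [I,M,I] (invalidations this op: 1; running total: 4)
Op 9: C2 write [C2 write: invalidate ['C1=M'] -> C2=M] -> [I,I,M] (invalidations this op: 1; running total: 5)
Op 10: C2 read [C2 read: already in M, no change] -> [I,I,M] (invalidations this op: 0; running total: 5)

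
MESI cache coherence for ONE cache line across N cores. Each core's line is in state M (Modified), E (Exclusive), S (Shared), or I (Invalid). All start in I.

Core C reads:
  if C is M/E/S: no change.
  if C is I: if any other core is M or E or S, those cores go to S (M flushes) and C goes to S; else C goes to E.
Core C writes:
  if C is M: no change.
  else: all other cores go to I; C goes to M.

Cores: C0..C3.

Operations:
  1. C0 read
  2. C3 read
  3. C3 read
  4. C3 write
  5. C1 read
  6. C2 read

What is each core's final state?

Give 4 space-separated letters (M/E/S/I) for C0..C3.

Op 1: C0 read [C0 read from I: no other sharers -> C0=E (exclusive)] -> [E,I,I,I]
Op 2: C3 read [C3 read from I: others=['C0=E'] -> C3=S, others downsized to S] -> [S,I,I,S]
Op 3: C3 read [C3 read: already in S, no change] -> [S,I,I,S]
Op 4: C3 write [C3 write: invalidate ['C0=S'] -> C3=M] -> [I,I,I,M]
Op 5: C1 read [C1 read from I: others=['C3=M'] -> C1=S, others downsized to S] -> [I,S,I,S]
Op 6: C2 read [C2 read from I: others=['C1=S', 'C3=S'] -> C2=S, others downsized to S] -> [I,S,S,S]

Answer: I S S S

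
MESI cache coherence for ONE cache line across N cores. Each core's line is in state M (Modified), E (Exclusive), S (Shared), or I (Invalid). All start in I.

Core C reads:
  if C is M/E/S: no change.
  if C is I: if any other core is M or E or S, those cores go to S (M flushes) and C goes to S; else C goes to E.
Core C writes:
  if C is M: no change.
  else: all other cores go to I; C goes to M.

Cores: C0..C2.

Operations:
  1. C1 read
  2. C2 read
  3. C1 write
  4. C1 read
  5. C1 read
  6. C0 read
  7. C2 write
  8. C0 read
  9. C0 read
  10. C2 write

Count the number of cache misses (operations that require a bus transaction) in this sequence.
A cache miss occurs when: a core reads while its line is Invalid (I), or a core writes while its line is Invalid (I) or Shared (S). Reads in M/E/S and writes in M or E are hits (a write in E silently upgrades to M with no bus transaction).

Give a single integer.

Op 1: C1 read [C1 read from I: no other sharers -> C1=E (exclusive)] -> [I,E,I] [MISS #1: read from I]
Op 2: C2 read [C2 read from I: others=['C1=E'] -> C2=S, others downsized to S] -> [I,S,S] [MISS #2: read from I]
Op 3: C1 write [C1 write: invalidate ['C2=S'] -> C1=M] -> [I,M,I] [MISS #3: write from S]
Op 4: C1 read [C1 read: already in M, no change] -> [I,M,I] [hit: read from M]
Op 5: C1 read [C1 read: already in M, no change] -> [I,M,I] [hit: read from M]
Op 6: C0 read [C0 read from I: others=['C1=M'] -> C0=S, others downsized to S] -> [S,S,I] [MISS #4: read from I]
Op 7: C2 write [C2 write: invalidate ['C0=S', 'C1=S'] -> C2=M] -> [I,I,M] [MISS #5: write from I]
Op 8: C0 read [C0 read from I: others=['C2=M'] -> C0=S, others downsized to S] -> [S,I,S] [MISS #6: read from I]
Op 9: C0 read [C0 read: already in S, no change] -> [S,I,S] [hit: read from S]
Op 10: C2 write [C2 write: invalidate ['C0=S'] -> C2=M] -> [I,I,M] [MISS #7: write from S]

Answer: 7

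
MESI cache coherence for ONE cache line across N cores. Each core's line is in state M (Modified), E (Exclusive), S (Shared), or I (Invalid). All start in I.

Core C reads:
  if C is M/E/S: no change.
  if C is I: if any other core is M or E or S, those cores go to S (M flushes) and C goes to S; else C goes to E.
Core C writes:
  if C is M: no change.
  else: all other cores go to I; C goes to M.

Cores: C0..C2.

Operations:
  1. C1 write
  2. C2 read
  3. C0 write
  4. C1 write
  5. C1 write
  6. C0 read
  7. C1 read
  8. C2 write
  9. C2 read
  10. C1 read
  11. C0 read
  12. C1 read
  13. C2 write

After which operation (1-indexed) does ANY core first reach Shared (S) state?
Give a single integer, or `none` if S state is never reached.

Op 1: C1 write [C1 write: invalidate none -> C1=M] -> [I,M,I]
Op 2: C2 read [C2 read from I: others=['C1=M'] -> C2=S, others downsized to S] -> [I,S,S]
  -> First S state at op 2; remaining ops need not be traced.

Answer: 2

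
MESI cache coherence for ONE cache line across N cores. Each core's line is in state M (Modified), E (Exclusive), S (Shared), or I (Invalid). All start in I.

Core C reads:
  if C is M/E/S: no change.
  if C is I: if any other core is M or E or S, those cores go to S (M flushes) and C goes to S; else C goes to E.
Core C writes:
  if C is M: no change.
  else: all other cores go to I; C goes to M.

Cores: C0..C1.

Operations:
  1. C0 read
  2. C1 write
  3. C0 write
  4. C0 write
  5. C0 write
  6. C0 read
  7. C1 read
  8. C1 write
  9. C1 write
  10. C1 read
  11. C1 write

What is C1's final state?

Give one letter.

Op 1: C0 read [C0 read from I: no other sharers -> C0=E (exclusive)] -> [E,I]
Op 2: C1 write [C1 write: invalidate ['C0=E'] -> C1=M] -> [I,M]
Op 3: C0 write [C0 write: invalidate ['C1=M'] -> C0=M] -> [M,I]
Op 4: C0 write [C0 write: already M (modified), no change] -> [M,I]
Op 5: C0 write [C0 write: already M (modified), no change] -> [M,I]
Op 6: C0 read [C0 read: already in M, no change] -> [M,I]
Op 7: C1 read [C1 read from I: others=['C0=M'] -> C1=S, others downsized to S] -> [S,S]
Op 8: C1 write [C1 write: invalidate ['C0=S'] -> C1=M] -> [I,M]
Op 9: C1 write [C1 write: already M (modified), no change] -> [I,M]
Op 10: C1 read [C1 read: already in M, no change] -> [I,M]
Op 11: C1 write [C1 write: already M (modified), no change] -> [I,M]

Answer: M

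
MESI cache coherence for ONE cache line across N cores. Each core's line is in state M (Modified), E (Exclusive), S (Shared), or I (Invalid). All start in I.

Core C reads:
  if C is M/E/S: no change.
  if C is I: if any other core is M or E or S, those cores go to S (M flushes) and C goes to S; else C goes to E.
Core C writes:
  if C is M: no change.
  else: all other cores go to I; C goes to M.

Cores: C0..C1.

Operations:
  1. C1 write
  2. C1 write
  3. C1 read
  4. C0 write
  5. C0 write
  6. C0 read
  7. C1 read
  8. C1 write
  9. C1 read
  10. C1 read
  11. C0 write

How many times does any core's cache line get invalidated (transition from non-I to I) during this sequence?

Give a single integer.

Answer: 3

Derivation:
Op 1: C1 write [C1 write: invalidate none -> C1=M] -> [I,M] (invalidations this op: 0; running total: 0)
Op 2: C1 write [C1 write: already M (modified), no change] -> [I,M] (invalidations this op: 0; running total: 0)
Op 3: C1 read [C1 read: already in M, no change] -> [I,M] (invalidations this op: 0; running total: 0)
Op 4: C0 write [C0 write: invalidate ['C1=M'] -> C0=M] -> [M,I] (invalidations this op: 1; running total: 1)
Op 5: C0 write [C0 write: already M (modified), no change] -> [M,I] (invalidations this op: 0; running total: 1)
Op 6: C0 read [C0 read: already in M, no change] -> [M,I] (invalidations this op: 0; running total: 1)
Op 7: C1 read [C1 read from I: others=['C0=M'] -> C1=S, others downsized to S] -> [S,S] (invalidations this op: 0; running total: 1)
Op 8: C1 write [C1 write: invalidate ['C0=S'] -> C1=M] -> [I,M] (invalidations this op: 1; running total: 2)
Op 9: C1 read [C1 read: already in M, no change] -> [I,M] (invalidations this op: 0; running total: 2)
Op 10: C1 read [C1 read: already in M, no change] -> [I,M] (invalidations this op: 0; running total: 2)
Op 11: C0 write [C0 write: invalidate ['C1=M'] -> C0=M] -> [M,I] (invalidations this op: 1; running total: 3)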